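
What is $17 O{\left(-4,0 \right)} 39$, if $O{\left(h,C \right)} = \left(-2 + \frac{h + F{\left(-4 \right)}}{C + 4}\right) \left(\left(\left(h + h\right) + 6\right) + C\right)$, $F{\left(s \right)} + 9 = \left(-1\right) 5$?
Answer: $8619$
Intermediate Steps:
$F{\left(s \right)} = -14$ ($F{\left(s \right)} = -9 - 5 = -14$)
$O{\left(h,C \right)} = \left(-2 + \frac{-14 + h}{4 + C}\right) \left(6 + C + 2 h\right)$ ($O{\left(h,C \right)} = \left(-2 + \frac{h - 14}{C + 4}\right) \left(\left(\left(h + h\right) + 6\right) + C\right) = \left(-2 + \frac{-14 + h}{4 + C}\right) \left(\left(2 h + 6\right) + C\right) = \left(-2 + \frac{-14 + h}{4 + C}\right) \left(\left(6 + 2 h\right) + C\right) = \left(-2 + \frac{-14 + h}{4 + C}\right) \left(6 + C + 2 h\right)$)
$17 O{\left(-4,0 \right)} 39 = 17 \frac{-132 - -152 - 0 - 2 \cdot 0^{2} + 2 \left(-4\right)^{2} - 0 \left(-4\right)}{4 + 0} \cdot 39 = 17 \frac{-132 + 152 + 0 - 0 + 2 \cdot 16 + 0}{4} \cdot 39 = 17 \frac{-132 + 152 + 0 + 0 + 32 + 0}{4} \cdot 39 = 17 \cdot \frac{1}{4} \cdot 52 \cdot 39 = 17 \cdot 13 \cdot 39 = 221 \cdot 39 = 8619$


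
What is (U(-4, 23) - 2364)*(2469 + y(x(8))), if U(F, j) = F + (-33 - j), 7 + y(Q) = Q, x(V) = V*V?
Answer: -6123024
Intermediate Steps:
x(V) = V**2
y(Q) = -7 + Q
U(F, j) = -33 + F - j
(U(-4, 23) - 2364)*(2469 + y(x(8))) = ((-33 - 4 - 1*23) - 2364)*(2469 + (-7 + 8**2)) = ((-33 - 4 - 23) - 2364)*(2469 + (-7 + 64)) = (-60 - 2364)*(2469 + 57) = -2424*2526 = -6123024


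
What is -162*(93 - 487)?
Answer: 63828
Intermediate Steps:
-162*(93 - 487) = -162*(-394) = 63828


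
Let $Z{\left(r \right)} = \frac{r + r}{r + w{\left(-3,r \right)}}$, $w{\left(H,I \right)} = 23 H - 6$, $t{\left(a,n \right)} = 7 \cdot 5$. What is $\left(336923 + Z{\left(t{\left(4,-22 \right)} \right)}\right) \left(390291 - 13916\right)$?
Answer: $\frac{507234941875}{4} \approx 1.2681 \cdot 10^{11}$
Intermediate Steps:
$t{\left(a,n \right)} = 35$
$w{\left(H,I \right)} = -6 + 23 H$
$Z{\left(r \right)} = \frac{2 r}{-75 + r}$ ($Z{\left(r \right)} = \frac{r + r}{r + \left(-6 + 23 \left(-3\right)\right)} = \frac{2 r}{r - 75} = \frac{2 r}{-75 + r}$)
$\left(336923 + Z{\left(t{\left(4,-22 \right)} \right)}\right) \left(390291 - 13916\right) = \left(336923 + 2 \cdot 35 \frac{1}{-75 + 35}\right) \left(390291 - 13916\right) = \left(336923 + 2 \cdot 35 \frac{1}{-40}\right) 376375 = \left(336923 + 2 \cdot 35 \left(- \frac{1}{40}\right)\right) 376375 = \left(336923 - \frac{7}{4}\right) 376375 = \frac{1347685}{4} \cdot 376375 = \frac{507234941875}{4}$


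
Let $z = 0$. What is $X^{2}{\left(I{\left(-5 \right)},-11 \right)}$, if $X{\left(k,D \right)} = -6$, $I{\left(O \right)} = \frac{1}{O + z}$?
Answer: $36$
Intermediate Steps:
$I{\left(O \right)} = \frac{1}{O}$ ($I{\left(O \right)} = \frac{1}{O + 0} = \frac{1}{O}$)
$X^{2}{\left(I{\left(-5 \right)},-11 \right)} = \left(-6\right)^{2} = 36$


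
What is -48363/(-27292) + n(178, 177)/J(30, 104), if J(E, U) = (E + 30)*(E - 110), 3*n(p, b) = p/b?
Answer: 15407844553/8695231200 ≈ 1.7720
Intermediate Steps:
n(p, b) = p/(3*b) (n(p, b) = (p/b)/3 = p/(3*b))
J(E, U) = (-110 + E)*(30 + E) (J(E, U) = (30 + E)*(-110 + E) = (-110 + E)*(30 + E))
-48363/(-27292) + n(178, 177)/J(30, 104) = -48363/(-27292) + ((⅓)*178/177)/(-3300 + 30² - 80*30) = -48363*(-1/27292) + ((⅓)*178*(1/177))/(-3300 + 900 - 2400) = 48363/27292 + (178/531)/(-4800) = 48363/27292 + (178/531)*(-1/4800) = 48363/27292 - 89/1274400 = 15407844553/8695231200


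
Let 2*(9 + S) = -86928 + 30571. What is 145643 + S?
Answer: 234911/2 ≈ 1.1746e+5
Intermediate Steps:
S = -56375/2 (S = -9 + (-86928 + 30571)/2 = -9 + (1/2)*(-56357) = -9 - 56357/2 = -56375/2 ≈ -28188.)
145643 + S = 145643 - 56375/2 = 234911/2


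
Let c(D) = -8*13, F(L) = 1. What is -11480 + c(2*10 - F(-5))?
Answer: -11584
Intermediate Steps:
c(D) = -104
-11480 + c(2*10 - F(-5)) = -11480 - 104 = -11584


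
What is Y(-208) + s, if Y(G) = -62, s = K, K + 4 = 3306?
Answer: 3240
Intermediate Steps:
K = 3302 (K = -4 + 3306 = 3302)
s = 3302
Y(-208) + s = -62 + 3302 = 3240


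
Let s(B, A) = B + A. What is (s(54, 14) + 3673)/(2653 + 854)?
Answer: 1247/1169 ≈ 1.0667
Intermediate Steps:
s(B, A) = A + B
(s(54, 14) + 3673)/(2653 + 854) = ((14 + 54) + 3673)/(2653 + 854) = (68 + 3673)/3507 = 3741*(1/3507) = 1247/1169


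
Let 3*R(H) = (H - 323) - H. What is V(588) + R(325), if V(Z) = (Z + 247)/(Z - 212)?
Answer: -118943/1128 ≈ -105.45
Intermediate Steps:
R(H) = -323/3 (R(H) = ((H - 323) - H)/3 = ((-323 + H) - H)/3 = (⅓)*(-323) = -323/3)
V(Z) = (247 + Z)/(-212 + Z)
V(588) + R(325) = (247 + 588)/(-212 + 588) - 323/3 = 835/376 - 323/3 = -118943/1128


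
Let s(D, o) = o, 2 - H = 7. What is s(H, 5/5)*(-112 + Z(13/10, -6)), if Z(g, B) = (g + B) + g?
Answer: -577/5 ≈ -115.40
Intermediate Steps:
H = -5 (H = 2 - 1*7 = 2 - 7 = -5)
Z(g, B) = B + 2*g (Z(g, B) = (B + g) + g = B + 2*g)
s(H, 5/5)*(-112 + Z(13/10, -6)) = (5/5)*(-112 + (-6 + 2*(13/10))) = (5*(1/5))*(-112 + (-6 + 2*(13*(1/10)))) = 1*(-112 + (-6 + 2*(13/10))) = 1*(-112 + (-6 + 13/5)) = 1*(-112 - 17/5) = 1*(-577/5) = -577/5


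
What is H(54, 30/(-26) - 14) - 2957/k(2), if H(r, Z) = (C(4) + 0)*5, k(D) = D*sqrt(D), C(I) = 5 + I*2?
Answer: 65 - 2957*sqrt(2)/4 ≈ -980.46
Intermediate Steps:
C(I) = 5 + 2*I
k(D) = D**(3/2)
H(r, Z) = 65 (H(r, Z) = ((5 + 2*4) + 0)*5 = ((5 + 8) + 0)*5 = (13 + 0)*5 = 13*5 = 65)
H(54, 30/(-26) - 14) - 2957/k(2) = 65 - 2957*sqrt(2)/4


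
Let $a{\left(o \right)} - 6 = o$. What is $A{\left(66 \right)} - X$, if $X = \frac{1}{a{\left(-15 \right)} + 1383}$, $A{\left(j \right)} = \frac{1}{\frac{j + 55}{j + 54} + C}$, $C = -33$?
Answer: $- \frac{168719}{5274786} \approx -0.031986$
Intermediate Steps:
$a{\left(o \right)} = 6 + o$
$A{\left(j \right)} = \frac{1}{-33 + \frac{55 + j}{54 + j}}$ ($A{\left(j \right)} = \frac{1}{\frac{j + 55}{j + 54} - 33} = \frac{1}{\frac{55 + j}{54 + j} - 33} = \frac{1}{-33 + \frac{55 + j}{54 + j}}$)
$X = \frac{1}{1374}$ ($X = \frac{1}{\left(6 - 15\right) + 1383} = \frac{1}{-9 + 1383} = \frac{1}{1374} \approx 0.0007278$)
$A{\left(66 \right)} - X = \frac{-54 - 66}{1727 + 32 \cdot 66} - \frac{1}{1374} = \frac{-54 - 66}{1727 + 2112} - \frac{1}{1374} = \frac{1}{3839} \left(-120\right) - \frac{1}{1374} = - \frac{120}{3839} - \frac{1}{1374} = - \frac{168719}{5274786}$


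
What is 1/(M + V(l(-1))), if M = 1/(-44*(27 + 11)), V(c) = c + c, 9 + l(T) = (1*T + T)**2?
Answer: -1672/16721 ≈ -0.099994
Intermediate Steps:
l(T) = -9 + 4*T**2 (l(T) = -9 + (1*T + T)**2 = -9 + (T + T)**2 = -9 + (2*T)**2 = -9 + 4*T**2)
V(c) = 2*c
M = -1/1672 (M = 1/(-44*38) = 1/(-1672) = -1/1672 ≈ -0.00059809)
1/(M + V(l(-1))) = 1/(-1/1672 + 2*(-9 + 4*(-1)**2)) = 1/(-1/1672 + 2*(-9 + 4*1)) = 1/(-1/1672 + 2*(-9 + 4)) = 1/(-1/1672 + 2*(-5)) = 1/(-1/1672 - 10) = 1/(-16721/1672) = -1672/16721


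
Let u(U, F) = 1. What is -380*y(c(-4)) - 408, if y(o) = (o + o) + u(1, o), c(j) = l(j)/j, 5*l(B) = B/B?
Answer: -750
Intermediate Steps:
l(B) = 1/5 (l(B) = (B/B)/5 = (1/5)*1 = 1/5)
c(j) = 1/(5*j)
y(o) = 1 + 2*o (y(o) = (o + o) + 1 = 2*o + 1 = 1 + 2*o)
-380*y(c(-4)) - 408 = -380*(1 + 2*((1/5)/(-4))) - 408 = -380*(1 + 2*((1/5)*(-1/4))) - 408 = -380*(1 + 2*(-1/20)) - 408 = -380*(1 - 1/10) - 408 = -380*9/10 - 408 = -342 - 408 = -750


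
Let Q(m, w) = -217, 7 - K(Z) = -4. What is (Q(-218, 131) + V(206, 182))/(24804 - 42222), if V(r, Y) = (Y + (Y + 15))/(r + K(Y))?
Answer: 7785/629951 ≈ 0.012358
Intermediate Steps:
K(Z) = 11 (K(Z) = 7 - 1*(-4) = 7 + 4 = 11)
V(r, Y) = (15 + 2*Y)/(11 + r) (V(r, Y) = (Y + (Y + 15))/(r + 11) = (Y + (15 + Y))/(11 + r) = (15 + 2*Y)/(11 + r))
(Q(-218, 131) + V(206, 182))/(24804 - 42222) = (-217 + (15 + 2*182)/(11 + 206))/(24804 - 42222) = (-217 + (15 + 364)/217)/(-17418) = (-217 + (1/217)*379)*(-1/17418) = (-217 + 379/217)*(-1/17418) = -46710/217*(-1/17418) = 7785/629951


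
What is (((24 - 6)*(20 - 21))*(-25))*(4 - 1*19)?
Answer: -6750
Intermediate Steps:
(((24 - 6)*(20 - 21))*(-25))*(4 - 1*19) = ((18*(-1))*(-25))*(4 - 19) = -18*(-25)*(-15) = 450*(-15) = -6750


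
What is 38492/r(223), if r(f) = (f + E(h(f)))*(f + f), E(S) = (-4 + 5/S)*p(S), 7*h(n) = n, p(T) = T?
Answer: 67361/78496 ≈ 0.85815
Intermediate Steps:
h(n) = n/7
E(S) = S*(-4 + 5/S) (E(S) = (-4 + 5/S)*S = S*(-4 + 5/S))
r(f) = 2*f*(5 + 3*f/7) (r(f) = (f + (5 - 4*f/7))*(f + f) = (f + (5 - 4*f/7))*(2*f) = (5 + 3*f/7)*(2*f) = 2*f*(5 + 3*f/7))
38492/r(223) = 38492/(((2/7)*223*(35 + 3*223))) = 38492/(((2/7)*223*(35 + 669))) = 38492/(((2/7)*223*704)) = 38492/(313984/7) = 38492*(7/313984) = 67361/78496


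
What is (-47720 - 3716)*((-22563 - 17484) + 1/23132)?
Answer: 11912155863377/5783 ≈ 2.0599e+9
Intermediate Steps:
(-47720 - 3716)*((-22563 - 17484) + 1/23132) = -51436*(-40047 + 1/23132) = -51436*(-926367203/23132) = 11912155863377/5783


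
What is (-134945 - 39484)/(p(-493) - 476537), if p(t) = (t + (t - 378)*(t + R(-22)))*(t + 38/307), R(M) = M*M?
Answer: 17849901/419280719 ≈ 0.042573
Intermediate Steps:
R(M) = M²
p(t) = (38/307 + t)*(t + (-378 + t)*(484 + t)) (p(t) = (t + (t - 378)*(t + (-22)²))*(t + 38/307) = (t + (-378 + t)*(t + 484))*(t + 38*(1/307)) = (t + (-378 + t)*(484 + t))*(t + 38/307) = (t + (-378 + t)*(484 + t))*(38/307 + t) = (38/307 + t)*(t + (-378 + t)*(484 + t)))
(-134945 - 39484)/(p(-493) - 476537) = (-134945 - 39484)/((-6952176/307 + (-493)³ - 56162198/307*(-493) + (32887/307)*(-493)²) - 476537) = -174429/((-6952176/307 - 119823157 + 27687963614/307 + (32887/307)*243049) - 476537) = -174429/((-6952176/307 - 119823157 + 27687963614/307 + 7993152463/307) - 476537) = -174429/(-1111545298/307 - 476537) = -174429/(-1257842157/307) = -174429*(-307/1257842157) = 17849901/419280719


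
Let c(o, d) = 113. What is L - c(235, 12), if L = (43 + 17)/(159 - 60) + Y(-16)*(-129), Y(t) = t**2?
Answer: -1093501/33 ≈ -33136.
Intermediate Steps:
L = -1089772/33 (L = (43 + 17)/(159 - 60) + (-16)**2*(-129) = 60/99 + 256*(-129) = 60*(1/99) - 33024 = 20/33 - 33024 = -1089772/33 ≈ -33023.)
L - c(235, 12) = -1089772/33 - 1*113 = -1089772/33 - 113 = -1093501/33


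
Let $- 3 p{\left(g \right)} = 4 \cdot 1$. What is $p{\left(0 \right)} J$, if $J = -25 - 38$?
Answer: $84$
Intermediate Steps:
$J = -63$ ($J = -25 - 38 = -63$)
$p{\left(g \right)} = - \frac{4}{3}$ ($p{\left(g \right)} = - \frac{4 \cdot 1}{3} = \left(- \frac{1}{3}\right) 4 = - \frac{4}{3}$)
$p{\left(0 \right)} J = \left(- \frac{4}{3}\right) \left(-63\right) = 84$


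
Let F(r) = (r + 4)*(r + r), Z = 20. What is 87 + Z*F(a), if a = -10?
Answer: 2487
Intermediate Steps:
F(r) = 2*r*(4 + r) (F(r) = (4 + r)*(2*r) = 2*r*(4 + r))
87 + Z*F(a) = 87 + 20*(2*(-10)*(4 - 10)) = 87 + 20*(2*(-10)*(-6)) = 87 + 20*120 = 87 + 2400 = 2487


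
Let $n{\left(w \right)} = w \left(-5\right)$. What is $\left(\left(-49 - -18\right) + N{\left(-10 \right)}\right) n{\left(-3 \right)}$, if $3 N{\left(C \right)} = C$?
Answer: $-515$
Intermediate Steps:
$N{\left(C \right)} = \frac{C}{3}$
$n{\left(w \right)} = - 5 w$
$\left(\left(-49 - -18\right) + N{\left(-10 \right)}\right) n{\left(-3 \right)} = \left(\left(-49 - -18\right) + \frac{1}{3} \left(-10\right)\right) \left(\left(-5\right) \left(-3\right)\right) = \left(\left(-49 + 18\right) - \frac{10}{3}\right) 15 = \left(-31 - \frac{10}{3}\right) 15 = \left(- \frac{103}{3}\right) 15 = -515$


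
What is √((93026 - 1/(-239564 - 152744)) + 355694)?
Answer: √17265126490901597/196154 ≈ 669.87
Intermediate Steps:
√((93026 - 1/(-239564 - 152744)) + 355694) = √((93026 - 1/(-392308)) + 355694) = √((93026 - 1*(-1/392308)) + 355694) = √((93026 + 1/392308) + 355694) = √(36494844009/392308 + 355694) = √(176036445761/392308) = √17265126490901597/196154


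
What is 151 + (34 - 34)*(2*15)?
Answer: 151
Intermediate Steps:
151 + (34 - 34)*(2*15) = 151 + 0*30 = 151 + 0 = 151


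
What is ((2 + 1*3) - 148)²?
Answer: 20449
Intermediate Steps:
((2 + 1*3) - 148)² = ((2 + 3) - 148)² = (5 - 148)² = (-143)² = 20449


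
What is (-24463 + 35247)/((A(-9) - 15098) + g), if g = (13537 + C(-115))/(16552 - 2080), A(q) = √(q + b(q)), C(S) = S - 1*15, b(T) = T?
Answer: -3788674103478528/5303959223605657 - 752862615552*I*√2/5303959223605657 ≈ -0.71431 - 0.00020074*I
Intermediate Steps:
C(S) = -15 + S (C(S) = S - 15 = -15 + S)
A(q) = √2*√q (A(q) = √(q + q) = √(2*q) = √2*√q)
g = 4469/4824 (g = (13537 + (-15 - 115))/(16552 - 2080) = (13537 - 130)/14472 = 13407*(1/14472) = 4469/4824 ≈ 0.92641)
(-24463 + 35247)/((A(-9) - 15098) + g) = (-24463 + 35247)/((√2*√(-9) - 15098) + 4469/4824) = 10784/((√2*(3*I) - 15098) + 4469/4824) = 10784/((3*I*√2 - 15098) + 4469/4824) = 10784/((-15098 + 3*I*√2) + 4469/4824) = 10784/(-72828283/4824 + 3*I*√2)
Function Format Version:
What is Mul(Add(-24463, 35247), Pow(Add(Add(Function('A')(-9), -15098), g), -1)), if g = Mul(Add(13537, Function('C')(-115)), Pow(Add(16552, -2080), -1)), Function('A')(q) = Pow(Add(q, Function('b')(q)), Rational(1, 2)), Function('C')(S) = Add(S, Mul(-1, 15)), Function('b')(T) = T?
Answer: Add(Rational(-3788674103478528, 5303959223605657), Mul(Rational(-752862615552, 5303959223605657), I, Pow(2, Rational(1, 2)))) ≈ Add(-0.71431, Mul(-0.00020074, I))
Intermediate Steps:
Function('C')(S) = Add(-15, S) (Function('C')(S) = Add(S, -15) = Add(-15, S))
Function('A')(q) = Mul(Pow(2, Rational(1, 2)), Pow(q, Rational(1, 2))) (Function('A')(q) = Pow(Add(q, q), Rational(1, 2)) = Pow(Mul(2, q), Rational(1, 2)) = Mul(Pow(2, Rational(1, 2)), Pow(q, Rational(1, 2))))
g = Rational(4469, 4824) (g = Mul(Add(13537, Add(-15, -115)), Pow(Add(16552, -2080), -1)) = Mul(Add(13537, -130), Pow(14472, -1)) = Mul(13407, Rational(1, 14472)) = Rational(4469, 4824) ≈ 0.92641)
Mul(Add(-24463, 35247), Pow(Add(Add(Function('A')(-9), -15098), g), -1)) = Mul(Add(-24463, 35247), Pow(Add(Add(Mul(Pow(2, Rational(1, 2)), Pow(-9, Rational(1, 2))), -15098), Rational(4469, 4824)), -1)) = Mul(10784, Pow(Add(Add(Mul(Pow(2, Rational(1, 2)), Mul(3, I)), -15098), Rational(4469, 4824)), -1)) = Mul(10784, Pow(Add(Add(Mul(3, I, Pow(2, Rational(1, 2))), -15098), Rational(4469, 4824)), -1)) = Mul(10784, Pow(Add(Add(-15098, Mul(3, I, Pow(2, Rational(1, 2)))), Rational(4469, 4824)), -1)) = Mul(10784, Pow(Add(Rational(-72828283, 4824), Mul(3, I, Pow(2, Rational(1, 2)))), -1))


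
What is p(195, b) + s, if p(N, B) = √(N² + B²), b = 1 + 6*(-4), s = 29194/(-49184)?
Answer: -14597/24592 + √38554 ≈ 195.76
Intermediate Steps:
s = -14597/24592 (s = 29194*(-1/49184) = -14597/24592 ≈ -0.59357)
b = -23 (b = 1 - 24 = -23)
p(N, B) = √(B² + N²)
p(195, b) + s = √((-23)² + 195²) - 14597/24592 = √(529 + 38025) - 14597/24592 = √38554 - 14597/24592 = -14597/24592 + √38554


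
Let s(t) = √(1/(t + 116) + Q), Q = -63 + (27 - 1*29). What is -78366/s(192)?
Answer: 52244*I*√1541463/6673 ≈ 9720.3*I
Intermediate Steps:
Q = -65 (Q = -63 + (27 - 29) = -63 - 2 = -65)
s(t) = √(-65 + 1/(116 + t)) (s(t) = √(1/(t + 116) - 65) = √(1/(116 + t) - 65) = √(-65 + 1/(116 + t)))
-78366/s(192) = -78366*√(116 + 192)/√(-7539 - 65*192) = -78366*2*√77/√(-7539 - 12480) = -78366*(-2*I*√1541463/20019) = -(-52244)*I*√1541463/6673 = 52244*I*√1541463/6673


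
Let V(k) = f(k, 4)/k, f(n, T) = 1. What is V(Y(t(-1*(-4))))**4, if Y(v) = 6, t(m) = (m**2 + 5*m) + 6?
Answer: 1/1296 ≈ 0.00077160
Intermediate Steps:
t(m) = 6 + m**2 + 5*m
V(k) = 1/k
V(Y(t(-1*(-4))))**4 = (1/6)**4 = 1/1296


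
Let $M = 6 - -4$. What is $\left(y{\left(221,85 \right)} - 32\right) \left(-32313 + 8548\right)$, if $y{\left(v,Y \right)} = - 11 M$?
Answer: $3374630$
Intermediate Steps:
$M = 10$ ($M = 6 + 4 = 10$)
$y{\left(v,Y \right)} = -110$ ($y{\left(v,Y \right)} = \left(-11\right) 10 = -110$)
$\left(y{\left(221,85 \right)} - 32\right) \left(-32313 + 8548\right) = \left(-110 - 32\right) \left(-32313 + 8548\right) = \left(-142\right) \left(-23765\right) = 3374630$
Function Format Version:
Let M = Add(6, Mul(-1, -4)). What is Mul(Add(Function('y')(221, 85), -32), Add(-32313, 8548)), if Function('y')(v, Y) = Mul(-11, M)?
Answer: 3374630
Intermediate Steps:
M = 10 (M = Add(6, 4) = 10)
Function('y')(v, Y) = -110 (Function('y')(v, Y) = Mul(-11, 10) = -110)
Mul(Add(Function('y')(221, 85), -32), Add(-32313, 8548)) = Mul(Add(-110, -32), Add(-32313, 8548)) = Mul(-142, -23765) = 3374630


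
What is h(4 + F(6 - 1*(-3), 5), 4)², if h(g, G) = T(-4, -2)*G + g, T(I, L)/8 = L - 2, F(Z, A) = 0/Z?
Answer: 15376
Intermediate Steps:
F(Z, A) = 0
T(I, L) = -16 + 8*L (T(I, L) = 8*(L - 2) = 8*(-2 + L) = -16 + 8*L)
h(g, G) = g - 32*G (h(g, G) = (-16 + 8*(-2))*G + g = (-16 - 16)*G + g = -32*G + g = g - 32*G)
h(4 + F(6 - 1*(-3), 5), 4)² = ((4 + 0) - 32*4)² = (4 - 128)² = (-124)² = 15376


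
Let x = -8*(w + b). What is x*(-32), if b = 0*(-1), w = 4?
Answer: 1024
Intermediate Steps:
b = 0
x = -32 (x = -8*(4 + 0) = -8*4 = -32)
x*(-32) = -32*(-32) = 1024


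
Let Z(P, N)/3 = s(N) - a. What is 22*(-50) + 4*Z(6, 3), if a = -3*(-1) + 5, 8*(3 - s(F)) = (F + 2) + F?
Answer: -1172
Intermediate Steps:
s(F) = 11/4 - F/4 (s(F) = 3 - ((F + 2) + F)/8 = 3 - ((2 + F) + F)/8 = 3 - (2 + 2*F)/8 = 3 + (-1/4 - F/4) = 11/4 - F/4)
a = 8 (a = 3 + 5 = 8)
Z(P, N) = -63/4 - 3*N/4 (Z(P, N) = 3*((11/4 - N/4) - 1*8) = 3*((11/4 - N/4) - 8) = 3*(-21/4 - N/4) = -63/4 - 3*N/4)
22*(-50) + 4*Z(6, 3) = 22*(-50) + 4*(-63/4 - 3/4*3) = -1100 + 4*(-63/4 - 9/4) = -1100 + 4*(-18) = -1100 - 72 = -1172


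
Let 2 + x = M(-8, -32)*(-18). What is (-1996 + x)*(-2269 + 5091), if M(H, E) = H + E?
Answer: -3606516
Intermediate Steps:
M(H, E) = E + H
x = 718 (x = -2 + (-32 - 8)*(-18) = -2 - 40*(-18) = -2 + 720 = 718)
(-1996 + x)*(-2269 + 5091) = (-1996 + 718)*(-2269 + 5091) = -1278*2822 = -3606516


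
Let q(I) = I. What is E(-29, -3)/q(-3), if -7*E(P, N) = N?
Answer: -⅐ ≈ -0.14286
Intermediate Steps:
E(P, N) = -N/7
E(-29, -3)/q(-3) = -⅐*(-3)/(-3) = (3/7)*(-⅓) = -⅐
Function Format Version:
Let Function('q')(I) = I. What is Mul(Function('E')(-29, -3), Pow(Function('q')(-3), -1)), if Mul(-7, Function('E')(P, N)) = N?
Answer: Rational(-1, 7) ≈ -0.14286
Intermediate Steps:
Function('E')(P, N) = Mul(Rational(-1, 7), N)
Mul(Function('E')(-29, -3), Pow(Function('q')(-3), -1)) = Mul(Mul(Rational(-1, 7), -3), Pow(-3, -1)) = Mul(Rational(3, 7), Rational(-1, 3)) = Rational(-1, 7)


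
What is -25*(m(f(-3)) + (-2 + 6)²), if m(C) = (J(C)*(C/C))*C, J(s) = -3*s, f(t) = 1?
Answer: -325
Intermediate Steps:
m(C) = -3*C² (m(C) = ((-3*C)*(C/C))*C = (-3*C*1)*C = (-3*C)*C = -3*C²)
-25*(m(f(-3)) + (-2 + 6)²) = -25*(-3*1² + (-2 + 6)²) = -25*(-3*1 + 4²) = -25*(-3 + 16) = -25*13 = -325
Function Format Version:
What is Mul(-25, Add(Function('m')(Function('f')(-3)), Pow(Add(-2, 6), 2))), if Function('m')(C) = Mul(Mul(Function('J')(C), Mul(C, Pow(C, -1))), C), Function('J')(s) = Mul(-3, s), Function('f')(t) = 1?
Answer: -325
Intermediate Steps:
Function('m')(C) = Mul(-3, Pow(C, 2)) (Function('m')(C) = Mul(Mul(Mul(-3, C), Mul(C, Pow(C, -1))), C) = Mul(Mul(Mul(-3, C), 1), C) = Mul(Mul(-3, C), C) = Mul(-3, Pow(C, 2)))
Mul(-25, Add(Function('m')(Function('f')(-3)), Pow(Add(-2, 6), 2))) = Mul(-25, Add(Mul(-3, Pow(1, 2)), Pow(Add(-2, 6), 2))) = Mul(-25, Add(Mul(-3, 1), Pow(4, 2))) = Mul(-25, Add(-3, 16)) = Mul(-25, 13) = -325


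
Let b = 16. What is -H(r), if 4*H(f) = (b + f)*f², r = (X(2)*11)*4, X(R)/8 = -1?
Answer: 10407936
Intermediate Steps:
X(R) = -8 (X(R) = 8*(-1) = -8)
r = -352 (r = -8*11*4 = -88*4 = -352)
H(f) = f²*(16 + f)/4 (H(f) = ((16 + f)*f²)/4 = (f²*(16 + f))/4 = f²*(16 + f)/4)
-H(r) = -(-352)²*(16 - 352)/4 = -123904*(-336)/4 = -1*(-10407936) = 10407936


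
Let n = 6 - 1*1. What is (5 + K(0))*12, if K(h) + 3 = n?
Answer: 84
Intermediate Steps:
n = 5 (n = 6 - 1 = 5)
K(h) = 2 (K(h) = -3 + 5 = 2)
(5 + K(0))*12 = (5 + 2)*12 = 7*12 = 84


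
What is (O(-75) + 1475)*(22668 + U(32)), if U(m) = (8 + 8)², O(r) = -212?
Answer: 28953012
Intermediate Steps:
U(m) = 256 (U(m) = 16² = 256)
(O(-75) + 1475)*(22668 + U(32)) = (-212 + 1475)*(22668 + 256) = 1263*22924 = 28953012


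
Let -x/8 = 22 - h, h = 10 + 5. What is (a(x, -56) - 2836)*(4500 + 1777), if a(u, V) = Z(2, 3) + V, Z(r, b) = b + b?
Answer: -18115422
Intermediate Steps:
h = 15
Z(r, b) = 2*b
x = -56 (x = -8*(22 - 1*15) = -8*(22 - 15) = -8*7 = -56)
a(u, V) = 6 + V (a(u, V) = 2*3 + V = 6 + V)
(a(x, -56) - 2836)*(4500 + 1777) = ((6 - 56) - 2836)*(4500 + 1777) = (-50 - 2836)*6277 = -2886*6277 = -18115422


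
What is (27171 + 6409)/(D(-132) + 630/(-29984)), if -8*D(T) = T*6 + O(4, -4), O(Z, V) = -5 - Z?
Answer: 503431360/1500759 ≈ 335.45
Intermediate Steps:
D(T) = 9/8 - 3*T/4 (D(T) = -(T*6 + (-5 - 1*4))/8 = -(6*T + (-5 - 4))/8 = -(6*T - 9)/8 = -(-9 + 6*T)/8 = 9/8 - 3*T/4)
(27171 + 6409)/(D(-132) + 630/(-29984)) = (27171 + 6409)/((9/8 - ¾*(-132)) + 630/(-29984)) = 33580/((9/8 + 99) + 630*(-1/29984)) = 33580/(801/8 - 315/14992) = 33580/(1500759/14992) = 33580*(14992/1500759) = 503431360/1500759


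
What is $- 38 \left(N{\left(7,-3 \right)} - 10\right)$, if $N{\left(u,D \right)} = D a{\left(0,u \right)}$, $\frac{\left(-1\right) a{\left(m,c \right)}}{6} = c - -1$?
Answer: $-5092$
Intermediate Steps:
$a{\left(m,c \right)} = -6 - 6 c$ ($a{\left(m,c \right)} = - 6 \left(c - -1\right) = - 6 \left(c + 1\right) = - 6 \left(1 + c\right) = -6 - 6 c$)
$N{\left(u,D \right)} = D \left(-6 - 6 u\right)$
$- 38 \left(N{\left(7,-3 \right)} - 10\right) = - 38 \left(\left(-6\right) \left(-3\right) \left(1 + 7\right) - 10\right) = - 38 \left(\left(-6\right) \left(-3\right) 8 - 10\right) = - 38 \left(144 - 10\right) = \left(-38\right) 134 = -5092$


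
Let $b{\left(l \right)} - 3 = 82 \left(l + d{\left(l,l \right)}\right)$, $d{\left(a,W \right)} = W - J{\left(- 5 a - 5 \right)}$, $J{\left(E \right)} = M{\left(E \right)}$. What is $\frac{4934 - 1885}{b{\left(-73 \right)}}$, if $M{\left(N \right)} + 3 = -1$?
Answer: $- \frac{3049}{11641} \approx -0.26192$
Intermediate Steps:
$M{\left(N \right)} = -4$ ($M{\left(N \right)} = -3 - 1 = -4$)
$J{\left(E \right)} = -4$
$d{\left(a,W \right)} = 4 + W$ ($d{\left(a,W \right)} = W - -4 = W + 4 = 4 + W$)
$b{\left(l \right)} = 331 + 164 l$ ($b{\left(l \right)} = 3 + 82 \left(l + \left(4 + l\right)\right) = 3 + 82 \left(4 + 2 l\right) = 3 + \left(328 + 164 l\right) = 331 + 164 l$)
$\frac{4934 - 1885}{b{\left(-73 \right)}} = \frac{4934 - 1885}{331 + 164 \left(-73\right)} = \frac{4934 - 1885}{331 - 11972} = \frac{3049}{-11641} = 3049 \left(- \frac{1}{11641}\right) = - \frac{3049}{11641}$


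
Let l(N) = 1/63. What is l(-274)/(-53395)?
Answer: -1/3363885 ≈ -2.9728e-7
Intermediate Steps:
l(N) = 1/63
l(-274)/(-53395) = (1/63)/(-53395) = (1/63)*(-1/53395) = -1/3363885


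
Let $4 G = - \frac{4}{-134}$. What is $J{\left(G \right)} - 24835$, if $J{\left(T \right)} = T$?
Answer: $- \frac{3327889}{134} \approx -24835.0$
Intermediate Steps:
$G = \frac{1}{134}$ ($G = \frac{\left(-4\right) \frac{1}{-134}}{4} = \frac{\left(-4\right) \left(- \frac{1}{134}\right)}{4} = \frac{1}{4} \cdot \frac{2}{67} = \frac{1}{134} \approx 0.0074627$)
$J{\left(G \right)} - 24835 = \frac{1}{134} - 24835 = - \frac{3327889}{134}$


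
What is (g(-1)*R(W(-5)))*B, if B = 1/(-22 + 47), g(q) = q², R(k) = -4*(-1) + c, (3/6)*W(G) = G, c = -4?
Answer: 0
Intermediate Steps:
W(G) = 2*G
R(k) = 0 (R(k) = -4*(-1) - 4 = 4 - 4 = 0)
B = 1/25 ≈ 0.040000
(g(-1)*R(W(-5)))*B = ((-1)²*0)*(1/25) = (1*0)*(1/25) = 0*(1/25) = 0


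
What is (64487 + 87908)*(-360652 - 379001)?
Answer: -112719418935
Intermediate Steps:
(64487 + 87908)*(-360652 - 379001) = 152395*(-739653) = -112719418935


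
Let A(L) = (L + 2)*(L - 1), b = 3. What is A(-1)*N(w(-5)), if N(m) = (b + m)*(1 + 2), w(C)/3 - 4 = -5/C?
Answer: -108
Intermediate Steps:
w(C) = 12 - 15/C (w(C) = 12 + 3*(-5/C) = 12 - 15/C)
A(L) = (-1 + L)*(2 + L) (A(L) = (2 + L)*(-1 + L) = (-1 + L)*(2 + L))
N(m) = 9 + 3*m (N(m) = (3 + m)*(1 + 2) = (3 + m)*3 = 9 + 3*m)
A(-1)*N(w(-5)) = (-2 - 1 + (-1)²)*(9 + 3*(12 - 15/(-5))) = (-2 - 1 + 1)*(9 + 3*(12 - 15*(-⅕))) = -2*(9 + 3*(12 + 3)) = -2*(9 + 3*15) = -2*(9 + 45) = -2*54 = -108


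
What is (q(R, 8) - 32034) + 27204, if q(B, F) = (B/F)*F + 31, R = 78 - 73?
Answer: -4794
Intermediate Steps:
R = 5
q(B, F) = 31 + B (q(B, F) = (B/F)*F + 31 = B + 31 = 31 + B)
(q(R, 8) - 32034) + 27204 = ((31 + 5) - 32034) + 27204 = (36 - 32034) + 27204 = -31998 + 27204 = -4794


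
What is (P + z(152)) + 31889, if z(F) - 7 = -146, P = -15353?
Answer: 16397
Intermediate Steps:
z(F) = -139 (z(F) = 7 - 146 = -139)
(P + z(152)) + 31889 = (-15353 - 139) + 31889 = -15492 + 31889 = 16397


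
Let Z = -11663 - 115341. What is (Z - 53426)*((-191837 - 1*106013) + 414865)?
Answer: -21113016450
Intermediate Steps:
Z = -127004
(Z - 53426)*((-191837 - 1*106013) + 414865) = (-127004 - 53426)*((-191837 - 1*106013) + 414865) = -180430*((-191837 - 106013) + 414865) = -180430*(-297850 + 414865) = -180430*117015 = -21113016450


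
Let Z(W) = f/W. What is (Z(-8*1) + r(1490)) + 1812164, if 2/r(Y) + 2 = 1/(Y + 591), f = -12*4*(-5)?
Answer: 7540285412/4161 ≈ 1.8121e+6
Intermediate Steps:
f = 240 (f = -48*(-5) = 240)
r(Y) = 2/(-2 + 1/(591 + Y)) (r(Y) = 2/(-2 + 1/(Y + 591)) = 2/(-2 + 1/(591 + Y)))
Z(W) = 240/W
(Z(-8*1) + r(1490)) + 1812164 = (240/((-8*1)) + 2*(-591 - 1*1490)/(1181 + 2*1490)) + 1812164 = (240/(-8) + 2*(-591 - 1490)/(1181 + 2980)) + 1812164 = (240*(-⅛) + 2*(-2081)/4161) + 1812164 = (-30 + 2*(1/4161)*(-2081)) + 1812164 = (-30 - 4162/4161) + 1812164 = -128992/4161 + 1812164 = 7540285412/4161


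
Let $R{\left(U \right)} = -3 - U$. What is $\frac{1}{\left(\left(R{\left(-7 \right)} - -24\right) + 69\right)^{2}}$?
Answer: $\frac{1}{9409} \approx 0.00010628$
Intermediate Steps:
$\frac{1}{\left(\left(R{\left(-7 \right)} - -24\right) + 69\right)^{2}} = \frac{1}{\left(\left(\left(-3 - -7\right) - -24\right) + 69\right)^{2}} = \frac{1}{\left(\left(\left(-3 + 7\right) + 24\right) + 69\right)^{2}} = \frac{1}{\left(\left(4 + 24\right) + 69\right)^{2}} = \frac{1}{\left(28 + 69\right)^{2}} = \frac{1}{97^{2}} = \frac{1}{9409}$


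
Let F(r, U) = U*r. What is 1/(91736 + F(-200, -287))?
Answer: 1/149136 ≈ 6.7053e-6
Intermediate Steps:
1/(91736 + F(-200, -287)) = 1/(91736 - 287*(-200)) = 1/(91736 + 57400) = 1/149136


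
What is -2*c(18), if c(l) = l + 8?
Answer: -52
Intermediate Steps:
c(l) = 8 + l
-2*c(18) = -2*(8 + 18) = -2*26 = -52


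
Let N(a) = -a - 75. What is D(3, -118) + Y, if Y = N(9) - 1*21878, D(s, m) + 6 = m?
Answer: -22086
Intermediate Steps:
N(a) = -75 - a
D(s, m) = -6 + m
Y = -21962 (Y = (-75 - 1*9) - 1*21878 = (-75 - 9) - 21878 = -84 - 21878 = -21962)
D(3, -118) + Y = (-6 - 118) - 21962 = -124 - 21962 = -22086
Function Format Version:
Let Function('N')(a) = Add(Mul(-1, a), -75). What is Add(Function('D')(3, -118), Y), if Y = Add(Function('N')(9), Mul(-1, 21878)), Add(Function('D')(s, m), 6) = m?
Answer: -22086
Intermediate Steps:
Function('N')(a) = Add(-75, Mul(-1, a))
Function('D')(s, m) = Add(-6, m)
Y = -21962 (Y = Add(Add(-75, Mul(-1, 9)), Mul(-1, 21878)) = Add(Add(-75, -9), -21878) = Add(-84, -21878) = -21962)
Add(Function('D')(3, -118), Y) = Add(Add(-6, -118), -21962) = Add(-124, -21962) = -22086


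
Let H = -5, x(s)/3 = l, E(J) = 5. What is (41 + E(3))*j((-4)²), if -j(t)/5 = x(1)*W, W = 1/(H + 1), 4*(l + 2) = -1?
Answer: -3105/8 ≈ -388.13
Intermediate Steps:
l = -9/4 (l = -2 + (¼)*(-1) = -2 - ¼ = -9/4 ≈ -2.2500)
x(s) = -27/4 (x(s) = 3*(-9/4) = -27/4)
W = -¼ (W = 1/(-5 + 1) = 1/(-4) = -¼ ≈ -0.25000)
j(t) = -135/16 (j(t) = -(-135)*(-1)/(4*4) = -5*27/16 = -135/16)
(41 + E(3))*j((-4)²) = (41 + 5)*(-135/16) = 46*(-135/16) = -3105/8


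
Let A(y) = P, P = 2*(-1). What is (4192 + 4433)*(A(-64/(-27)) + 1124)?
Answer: 9677250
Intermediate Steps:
P = -2
A(y) = -2
(4192 + 4433)*(A(-64/(-27)) + 1124) = (4192 + 4433)*(-2 + 1124) = 8625*1122 = 9677250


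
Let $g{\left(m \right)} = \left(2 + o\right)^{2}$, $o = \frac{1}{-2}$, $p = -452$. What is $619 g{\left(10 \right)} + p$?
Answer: $\frac{3763}{4} \approx 940.75$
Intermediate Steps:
$o = - \frac{1}{2} \approx -0.5$
$g{\left(m \right)} = \frac{9}{4}$ ($g{\left(m \right)} = \left(2 - \frac{1}{2}\right)^{2} = \left(\frac{3}{2}\right)^{2} = \frac{9}{4}$)
$619 g{\left(10 \right)} + p = 619 \cdot \frac{9}{4} - 452 = \frac{5571}{4} - 452 = \frac{3763}{4}$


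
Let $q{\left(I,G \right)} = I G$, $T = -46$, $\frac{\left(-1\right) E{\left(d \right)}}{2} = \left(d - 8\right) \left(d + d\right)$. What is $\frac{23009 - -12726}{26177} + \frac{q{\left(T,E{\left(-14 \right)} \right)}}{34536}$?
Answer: $\frac{339705863}{113006109} \approx 3.0061$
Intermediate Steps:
$E{\left(d \right)} = - 4 d \left(-8 + d\right)$ ($E{\left(d \right)} = - 2 \left(d - 8\right) \left(d + d\right) = - 2 \left(-8 + d\right) 2 d = - 2 \cdot 2 d \left(-8 + d\right) = - 4 d \left(-8 + d\right)$)
$q{\left(I,G \right)} = G I$
$\frac{23009 - -12726}{26177} + \frac{q{\left(T,E{\left(-14 \right)} \right)}}{34536} = \frac{23009 - -12726}{26177} + \frac{4 \left(-14\right) \left(8 - -14\right) \left(-46\right)}{34536} = \left(23009 + 12726\right) \frac{1}{26177} + 4 \left(-14\right) \left(8 + 14\right) \left(-46\right) \frac{1}{34536} = 35735 \cdot \frac{1}{26177} + 4 \left(-14\right) 22 \left(-46\right) \frac{1}{34536} = \frac{35735}{26177} + \left(-1232\right) \left(-46\right) \frac{1}{34536} = \frac{35735}{26177} + 56672 \cdot \frac{1}{34536} = \frac{35735}{26177} + \frac{7084}{4317} = \frac{339705863}{113006109}$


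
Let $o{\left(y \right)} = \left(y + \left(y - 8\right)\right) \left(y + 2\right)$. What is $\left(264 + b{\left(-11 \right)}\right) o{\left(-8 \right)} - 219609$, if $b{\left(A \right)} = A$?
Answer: $-183177$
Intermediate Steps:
$o{\left(y \right)} = \left(-8 + 2 y\right) \left(2 + y\right)$ ($o{\left(y \right)} = \left(y + \left(y - 8\right)\right) \left(2 + y\right) = \left(y + \left(-8 + y\right)\right) \left(2 + y\right) = \left(-8 + 2 y\right) \left(2 + y\right)$)
$\left(264 + b{\left(-11 \right)}\right) o{\left(-8 \right)} - 219609 = \left(264 - 11\right) \left(-16 - -32 + 2 \left(-8\right)^{2}\right) - 219609 = 253 \left(-16 + 32 + 2 \cdot 64\right) - 219609 = 253 \left(-16 + 32 + 128\right) - 219609 = 253 \cdot 144 - 219609 = 36432 - 219609 = -183177$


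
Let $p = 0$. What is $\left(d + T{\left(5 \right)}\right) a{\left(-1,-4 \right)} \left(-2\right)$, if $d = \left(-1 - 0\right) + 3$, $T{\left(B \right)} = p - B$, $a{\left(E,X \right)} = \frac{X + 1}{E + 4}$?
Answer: $-6$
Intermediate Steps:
$a{\left(E,X \right)} = \frac{1 + X}{4 + E}$
$T{\left(B \right)} = - B$ ($T{\left(B \right)} = 0 - B = - B$)
$d = 2$ ($d = \left(-1 + 0\right) + 3 = -1 + 3 = 2$)
$\left(d + T{\left(5 \right)}\right) a{\left(-1,-4 \right)} \left(-2\right) = \left(2 - 5\right) \frac{1 - 4}{4 - 1} \left(-2\right) = \left(2 - 5\right) \frac{1}{3} \left(-3\right) \left(-2\right) = - 3 \cdot \frac{1}{3} \left(-3\right) \left(-2\right) = - 3 \left(\left(-1\right) \left(-2\right)\right) = \left(-3\right) 2 = -6$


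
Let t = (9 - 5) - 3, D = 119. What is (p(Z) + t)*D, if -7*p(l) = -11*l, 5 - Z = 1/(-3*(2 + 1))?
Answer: 9673/9 ≈ 1074.8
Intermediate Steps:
Z = 46/9 (Z = 5 - 1/((-3*(2 + 1))) = 5 - 1/((-3*3)) = 5 - 1/(-9) = 5 - 1*(-⅑) = 5 + ⅑ = 46/9 ≈ 5.1111)
p(l) = 11*l/7 (p(l) = -(-11)*l/7 = 11*l/7)
t = 1 (t = 4 - 3 = 1)
(p(Z) + t)*D = ((11/7)*(46/9) + 1)*119 = (506/63 + 1)*119 = (569/63)*119 = 9673/9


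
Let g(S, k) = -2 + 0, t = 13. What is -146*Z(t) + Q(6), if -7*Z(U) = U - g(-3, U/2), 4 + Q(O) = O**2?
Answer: 2414/7 ≈ 344.86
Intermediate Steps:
Q(O) = -4 + O**2
g(S, k) = -2
Z(U) = -2/7 - U/7 (Z(U) = -(U - 1*(-2))/7 = -(U + 2)/7 = -(2 + U)/7 = -2/7 - U/7)
-146*Z(t) + Q(6) = -146*(-2/7 - 1/7*13) + (-4 + 6**2) = -146*(-2/7 - 13/7) + (-4 + 36) = -146*(-15/7) + 32 = 2190/7 + 32 = 2414/7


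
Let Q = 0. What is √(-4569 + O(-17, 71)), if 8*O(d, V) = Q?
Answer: I*√4569 ≈ 67.594*I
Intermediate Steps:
O(d, V) = 0 (O(d, V) = (⅛)*0 = 0)
√(-4569 + O(-17, 71)) = √(-4569 + 0) = √(-4569) = I*√4569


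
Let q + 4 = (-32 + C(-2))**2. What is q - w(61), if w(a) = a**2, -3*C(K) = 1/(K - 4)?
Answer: -876275/324 ≈ -2704.6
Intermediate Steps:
C(K) = -1/(3*(-4 + K)) (C(K) = -1/(3*(K - 4)) = -1/(3*(-4 + K)))
q = 329329/324 (q = -4 + (-32 - 1/(-12 + 3*(-2)))**2 = -4 + (-32 - 1/(-12 - 6))**2 = -4 + (-32 - 1/(-18))**2 = -4 + (-32 - 1*(-1/18))**2 = -4 + (-32 + 1/18)**2 = -4 + (-575/18)**2 = -4 + 330625/324 = 329329/324 ≈ 1016.4)
q - w(61) = 329329/324 - 1*61**2 = 329329/324 - 1*3721 = 329329/324 - 3721 = -876275/324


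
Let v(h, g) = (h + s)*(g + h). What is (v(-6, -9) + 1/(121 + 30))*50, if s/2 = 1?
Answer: 453050/151 ≈ 3000.3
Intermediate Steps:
s = 2 (s = 2*1 = 2)
v(h, g) = (2 + h)*(g + h) (v(h, g) = (h + 2)*(g + h) = (2 + h)*(g + h))
(v(-6, -9) + 1/(121 + 30))*50 = (((-6)² + 2*(-9) + 2*(-6) - 9*(-6)) + 1/(121 + 30))*50 = ((36 - 18 - 12 + 54) + 1/151)*50 = (60 + 1/151)*50 = (9061/151)*50 = 453050/151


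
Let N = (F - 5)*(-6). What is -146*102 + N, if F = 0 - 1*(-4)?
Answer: -14886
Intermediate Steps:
F = 4 (F = 0 + 4 = 4)
N = 6 (N = (4 - 5)*(-6) = -1*(-6) = 6)
-146*102 + N = -146*102 + 6 = -14892 + 6 = -14886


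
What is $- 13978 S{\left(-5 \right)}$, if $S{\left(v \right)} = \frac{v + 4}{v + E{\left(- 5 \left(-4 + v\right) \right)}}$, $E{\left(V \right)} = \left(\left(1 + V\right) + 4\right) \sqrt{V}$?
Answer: $\frac{13978}{22495} + \frac{83868 \sqrt{5}}{4499} \approx 42.305$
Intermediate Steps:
$E{\left(V \right)} = \sqrt{V} \left(5 + V\right)$ ($E{\left(V \right)} = \left(5 + V\right) \sqrt{V} = \sqrt{V} \left(5 + V\right)$)
$S{\left(v \right)} = \frac{4 + v}{v + \sqrt{20 - 5 v} \left(25 - 5 v\right)}$ ($S{\left(v \right)} = \frac{v + 4}{v + \sqrt{- 5 \left(-4 + v\right)} \left(5 - 5 \left(-4 + v\right)\right)} = \frac{4 + v}{v + \sqrt{20 - 5 v} \left(5 - \left(-20 + 5 v\right)\right)} = \frac{4 + v}{v + \sqrt{20 - 5 v} \left(25 - 5 v\right)}$)
$- 13978 S{\left(-5 \right)} = - 13978 \frac{4 - 5}{-5 - 5 \sqrt{5} \sqrt{4 - -5} \left(-5 - 5\right)} = - 13978 \frac{1}{-5 - 5 \sqrt{5} \sqrt{4 + 5} \left(-10\right)} \left(-1\right) = - 13978 \frac{1}{-5 - 5 \sqrt{5} \sqrt{9} \left(-10\right)} \left(-1\right) = - 13978 \frac{1}{-5 - 5 \sqrt{5} \cdot 3 \left(-10\right)} \left(-1\right) = - 13978 \frac{1}{-5 + 150 \sqrt{5}} \left(-1\right) = - 13978 \left(- \frac{1}{-5 + 150 \sqrt{5}}\right) = \frac{13978}{-5 + 150 \sqrt{5}}$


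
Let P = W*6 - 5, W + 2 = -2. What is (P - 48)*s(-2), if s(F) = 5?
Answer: -385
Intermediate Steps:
W = -4 (W = -2 - 2 = -4)
P = -29 (P = -4*6 - 5 = -24 - 5 = -29)
(P - 48)*s(-2) = (-29 - 48)*5 = -77*5 = -385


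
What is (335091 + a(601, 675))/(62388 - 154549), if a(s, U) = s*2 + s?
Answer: -336894/92161 ≈ -3.6555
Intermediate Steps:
a(s, U) = 3*s (a(s, U) = 2*s + s = 3*s)
(335091 + a(601, 675))/(62388 - 154549) = (335091 + 3*601)/(62388 - 154549) = (335091 + 1803)/(-92161) = 336894*(-1/92161) = -336894/92161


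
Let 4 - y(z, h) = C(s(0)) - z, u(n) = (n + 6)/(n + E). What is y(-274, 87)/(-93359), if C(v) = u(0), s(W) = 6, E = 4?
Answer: 543/186718 ≈ 0.0029081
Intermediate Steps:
u(n) = (6 + n)/(4 + n) (u(n) = (n + 6)/(n + 4) = (6 + n)/(4 + n))
C(v) = 3/2 (C(v) = (6 + 0)/(4 + 0) = 6/4 = (¼)*6 = 3/2)
y(z, h) = 5/2 + z (y(z, h) = 4 - (3/2 - z) = 4 + (-3/2 + z) = 5/2 + z)
y(-274, 87)/(-93359) = (5/2 - 274)/(-93359) = -543/2*(-1/93359) = 543/186718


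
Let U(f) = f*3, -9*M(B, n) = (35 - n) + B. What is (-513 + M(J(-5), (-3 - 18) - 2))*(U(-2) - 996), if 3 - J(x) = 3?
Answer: 1561450/3 ≈ 5.2048e+5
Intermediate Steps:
J(x) = 0 (J(x) = 3 - 1*3 = 3 - 3 = 0)
M(B, n) = -35/9 - B/9 + n/9 (M(B, n) = -((35 - n) + B)/9 = -(35 + B - n)/9 = -35/9 - B/9 + n/9)
U(f) = 3*f
(-513 + M(J(-5), (-3 - 18) - 2))*(U(-2) - 996) = (-513 + (-35/9 - ⅑*0 + ((-3 - 18) - 2)/9))*(3*(-2) - 996) = (-513 + (-35/9 + 0 + (-21 - 2)/9))*(-6 - 996) = (-513 + (-35/9 + 0 + (⅑)*(-23)))*(-1002) = (-513 + (-35/9 + 0 - 23/9))*(-1002) = (-513 - 58/9)*(-1002) = -4675/9*(-1002) = 1561450/3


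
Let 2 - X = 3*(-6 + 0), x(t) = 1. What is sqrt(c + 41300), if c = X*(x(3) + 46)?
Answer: 16*sqrt(165) ≈ 205.52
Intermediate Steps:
X = 20 (X = 2 - 3*(-6 + 0) = 2 - 3*(-6) = 2 - 1*(-18) = 2 + 18 = 20)
c = 940 (c = 20*(1 + 46) = 20*47 = 940)
sqrt(c + 41300) = sqrt(940 + 41300) = sqrt(42240) = 16*sqrt(165)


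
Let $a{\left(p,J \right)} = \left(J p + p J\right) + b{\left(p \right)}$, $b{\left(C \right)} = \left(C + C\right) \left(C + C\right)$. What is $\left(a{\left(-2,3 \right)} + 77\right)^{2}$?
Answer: $6561$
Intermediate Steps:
$b{\left(C \right)} = 4 C^{2}$ ($b{\left(C \right)} = 2 C 2 C = 4 C^{2}$)
$a{\left(p,J \right)} = 4 p^{2} + 2 J p$ ($a{\left(p,J \right)} = \left(J p + p J\right) + 4 p^{2} = \left(J p + J p\right) + 4 p^{2} = 2 J p + 4 p^{2} = 4 p^{2} + 2 J p$)
$\left(a{\left(-2,3 \right)} + 77\right)^{2} = \left(2 \left(-2\right) \left(3 + 2 \left(-2\right)\right) + 77\right)^{2} = \left(2 \left(-2\right) \left(3 - 4\right) + 77\right)^{2} = \left(2 \left(-2\right) \left(-1\right) + 77\right)^{2} = \left(4 + 77\right)^{2} = 81^{2} = 6561$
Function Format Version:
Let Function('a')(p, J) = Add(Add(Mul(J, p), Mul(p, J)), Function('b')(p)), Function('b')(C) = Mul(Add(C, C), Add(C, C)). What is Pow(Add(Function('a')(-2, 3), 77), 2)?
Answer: 6561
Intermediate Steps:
Function('b')(C) = Mul(4, Pow(C, 2)) (Function('b')(C) = Mul(Mul(2, C), Mul(2, C)) = Mul(4, Pow(C, 2)))
Function('a')(p, J) = Add(Mul(4, Pow(p, 2)), Mul(2, J, p)) (Function('a')(p, J) = Add(Add(Mul(J, p), Mul(p, J)), Mul(4, Pow(p, 2))) = Add(Add(Mul(J, p), Mul(J, p)), Mul(4, Pow(p, 2))) = Add(Mul(2, J, p), Mul(4, Pow(p, 2))) = Add(Mul(4, Pow(p, 2)), Mul(2, J, p)))
Pow(Add(Function('a')(-2, 3), 77), 2) = Pow(Add(Mul(2, -2, Add(3, Mul(2, -2))), 77), 2) = Pow(Add(Mul(2, -2, Add(3, -4)), 77), 2) = Pow(Add(Mul(2, -2, -1), 77), 2) = Pow(Add(4, 77), 2) = Pow(81, 2) = 6561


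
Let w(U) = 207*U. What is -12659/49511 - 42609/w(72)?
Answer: -766094645/245970648 ≈ -3.1146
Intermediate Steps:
-12659/49511 - 42609/w(72) = -12659/49511 - 42609/(207*72) = -12659*1/49511 - 42609/14904 = -12659/49511 - 42609*1/14904 = -12659/49511 - 14203/4968 = -766094645/245970648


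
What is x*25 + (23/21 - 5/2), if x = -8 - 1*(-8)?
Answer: -59/42 ≈ -1.4048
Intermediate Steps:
x = 0 (x = -8 + 8 = 0)
x*25 + (23/21 - 5/2) = 0*25 + (23/21 - 5/2) = 0 + (23*(1/21) - 5*½) = 0 + (23/21 - 5/2) = 0 - 59/42 = -59/42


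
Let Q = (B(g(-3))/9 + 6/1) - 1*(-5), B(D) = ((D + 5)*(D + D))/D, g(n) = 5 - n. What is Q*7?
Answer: 875/9 ≈ 97.222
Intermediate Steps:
B(D) = 10 + 2*D (B(D) = ((5 + D)*(2*D))/D = (2*D*(5 + D))/D = 10 + 2*D)
Q = 125/9 (Q = ((10 + 2*(5 - 1*(-3)))/9 + 6/1) - 1*(-5) = ((10 + 2*(5 + 3))*(⅑) + 6*1) + 5 = ((10 + 2*8)*(⅑) + 6) + 5 = ((10 + 16)*(⅑) + 6) + 5 = (26*(⅑) + 6) + 5 = (26/9 + 6) + 5 = 80/9 + 5 = 125/9 ≈ 13.889)
Q*7 = (125/9)*7 = 875/9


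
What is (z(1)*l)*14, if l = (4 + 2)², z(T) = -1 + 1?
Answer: 0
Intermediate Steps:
z(T) = 0
l = 36 (l = 6² = 36)
(z(1)*l)*14 = (0*36)*14 = 0*14 = 0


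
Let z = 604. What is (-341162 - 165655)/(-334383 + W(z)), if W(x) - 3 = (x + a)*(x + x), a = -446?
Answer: 506817/143516 ≈ 3.5314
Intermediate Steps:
W(x) = 3 + 2*x*(-446 + x) (W(x) = 3 + (x - 446)*(x + x) = 3 + (-446 + x)*(2*x) = 3 + 2*x*(-446 + x))
(-341162 - 165655)/(-334383 + W(z)) = (-341162 - 165655)/(-334383 + (3 - 892*604 + 2*604²)) = -506817/(-334383 + (3 - 538768 + 2*364816)) = -506817/(-334383 + (3 - 538768 + 729632)) = -506817/(-334383 + 190867) = -506817/(-143516) = -506817*(-1/143516) = 506817/143516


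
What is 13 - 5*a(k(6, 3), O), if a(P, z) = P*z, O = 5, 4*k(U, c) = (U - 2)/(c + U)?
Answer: 92/9 ≈ 10.222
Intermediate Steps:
k(U, c) = (-2 + U)/(4*(U + c)) (k(U, c) = ((U - 2)/(c + U))/4 = ((-2 + U)/(U + c))/4 = (-2 + U)/(4*(U + c)))
13 - 5*a(k(6, 3), O) = 13 - 5*(-2 + 6)/(4*(6 + 3))*5 = 13 - 5*(1/4)*4/9*5 = 13 - 5*(1/4)*(1/9)*4*5 = 13 - 5*5/9 = 13 - 25/9 = 92/9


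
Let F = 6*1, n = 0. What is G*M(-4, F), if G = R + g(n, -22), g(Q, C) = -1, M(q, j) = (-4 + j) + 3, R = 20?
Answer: 95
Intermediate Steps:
F = 6
M(q, j) = -1 + j
G = 19 (G = 20 - 1 = 19)
G*M(-4, F) = 19*(-1 + 6) = 19*5 = 95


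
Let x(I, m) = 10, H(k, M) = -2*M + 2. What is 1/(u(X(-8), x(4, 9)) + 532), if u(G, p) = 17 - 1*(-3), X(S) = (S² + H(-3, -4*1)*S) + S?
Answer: 1/552 ≈ 0.0018116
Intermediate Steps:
H(k, M) = 2 - 2*M
X(S) = S² + 11*S (X(S) = (S² + (2 - (-8))*S) + S = (S² + (2 - 2*(-4))*S) + S = (S² + (2 + 8)*S) + S = (S² + 10*S) + S = S² + 11*S)
u(G, p) = 20 (u(G, p) = 17 + 3 = 20)
1/(u(X(-8), x(4, 9)) + 532) = 1/(20 + 532) = 1/552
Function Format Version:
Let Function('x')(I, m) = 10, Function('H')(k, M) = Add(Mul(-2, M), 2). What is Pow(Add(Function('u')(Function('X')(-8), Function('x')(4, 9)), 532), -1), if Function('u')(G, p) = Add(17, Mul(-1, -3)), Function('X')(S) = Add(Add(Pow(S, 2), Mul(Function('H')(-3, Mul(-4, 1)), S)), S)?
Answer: Rational(1, 552) ≈ 0.0018116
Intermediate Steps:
Function('H')(k, M) = Add(2, Mul(-2, M))
Function('X')(S) = Add(Pow(S, 2), Mul(11, S)) (Function('X')(S) = Add(Add(Pow(S, 2), Mul(Add(2, Mul(-2, Mul(-4, 1))), S)), S) = Add(Add(Pow(S, 2), Mul(Add(2, Mul(-2, -4)), S)), S) = Add(Add(Pow(S, 2), Mul(Add(2, 8), S)), S) = Add(Add(Pow(S, 2), Mul(10, S)), S) = Add(Pow(S, 2), Mul(11, S)))
Function('u')(G, p) = 20 (Function('u')(G, p) = Add(17, 3) = 20)
Pow(Add(Function('u')(Function('X')(-8), Function('x')(4, 9)), 532), -1) = Pow(Add(20, 532), -1) = Pow(552, -1) = Rational(1, 552)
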